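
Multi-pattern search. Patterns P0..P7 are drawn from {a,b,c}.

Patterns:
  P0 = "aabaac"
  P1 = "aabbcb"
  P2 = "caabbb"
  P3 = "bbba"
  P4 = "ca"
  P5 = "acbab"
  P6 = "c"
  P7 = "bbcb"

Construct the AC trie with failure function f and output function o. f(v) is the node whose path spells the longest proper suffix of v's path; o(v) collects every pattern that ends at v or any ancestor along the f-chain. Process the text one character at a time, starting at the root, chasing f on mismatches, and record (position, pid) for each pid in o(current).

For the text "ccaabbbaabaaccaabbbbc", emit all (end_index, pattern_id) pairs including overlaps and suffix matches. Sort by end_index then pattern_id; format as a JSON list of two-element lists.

Build:
Trie (insert patterns):
  n0 'ε': a→1 b→16 c→10
  n1 'a': a→2 c→20
  n2 'aa': b→3
  n3 'aab': a→4 b→7
  n4 'aaba': a→5
  n5 'aabaa': c→6
  n6 'aabaac': ·  [P0 ends]
  n7 'aabb': c→8
  n8 'aabbc': b→9
  n9 'aabbcb': ·  [P1 ends]
  n10 'c': a→11  [P6 ends]
  n11 'ca': a→12  [P4 ends]
  n12 'caa': b→13
  n13 'caab': b→14
  n14 'caabb': b→15
  n15 'caabbb': ·  [P2 ends]
  n16 'b': b→17
  n17 'bb': b→18 c→24
  n18 'bbb': a→19
  n19 'bbba': ·  [P3 ends]
  n20 'ac': b→21
  n21 'acb': a→22
  n22 'acba': b→23
  n23 'acbab': ·  [P5 ends]
  n24 'bbc': b→25
  n25 'bbcb': ·  [P7 ends]

BFS fail/out derivation:
  n1('a'): parent n0 fail=0; on 'a' 0 → fail=0;  out ∅∪∅=∅
  n10('c'): parent n0 fail=0; on 'c' 0 → fail=0;  out {6}∪∅={6}
  n16('b'): parent n0 fail=0; on 'b' 0 → fail=0;  out ∅∪∅=∅
  n2('aa'): parent n1 fail=0; on 'a' 0 → fail=1;  out ∅∪∅=∅
  n11('ca'): parent n10 fail=0; on 'a' 0 → fail=1;  out {4}∪∅={4}
  n17('bb'): parent n16 fail=0; on 'b' 0 → fail=16;  out ∅∪∅=∅
  n20('ac'): parent n1 fail=0; on 'c' 0 → fail=10;  out ∅∪{6}={6}
  n3('aab'): parent n2 fail=1; on 'b' 1→0 → fail=16;  out ∅∪∅=∅
  n12('caa'): parent n11 fail=1; on 'a' 1 → fail=2;  out ∅∪∅=∅
  n18('bbb'): parent n17 fail=16; on 'b' 16 → fail=17;  out ∅∪∅=∅
  n21('acb'): parent n20 fail=10; on 'b' 10→0 → fail=16;  out ∅∪∅=∅
  n24('bbc'): parent n17 fail=16; on 'c' 16→0 → fail=10;  out ∅∪{6}={6}
  n4('aaba'): parent n3 fail=16; on 'a' 16→0 → fail=1;  out ∅∪∅=∅
  n7('aabb'): parent n3 fail=16; on 'b' 16 → fail=17;  out ∅∪∅=∅
  n13('caab'): parent n12 fail=2; on 'b' 2 → fail=3;  out ∅∪∅=∅
  n19('bbba'): parent n18 fail=17; on 'a' 17→16→0 → fail=1;  out {3}∪∅={3}
  n22('acba'): parent n21 fail=16; on 'a' 16→0 → fail=1;  out ∅∪∅=∅
  n25('bbcb'): parent n24 fail=10; on 'b' 10→0 → fail=16;  out {7}∪∅={7}
  n5('aabaa'): parent n4 fail=1; on 'a' 1 → fail=2;  out ∅∪∅=∅
  n8('aabbc'): parent n7 fail=17; on 'c' 17 → fail=24;  out ∅∪{6}={6}
  n14('caabb'): parent n13 fail=3; on 'b' 3 → fail=7;  out ∅∪∅=∅
  n23('acbab'): parent n22 fail=1; on 'b' 1→0 → fail=16;  out {5}∪∅={5}
  n6('aabaac'): parent n5 fail=2; on 'c' 2→1 → fail=20;  out {0}∪{6}={0,6}
  n9('aabbcb'): parent n8 fail=24; on 'b' 24 → fail=25;  out {1}∪{7}={1,7}
  n15('caabbb'): parent n14 fail=7; on 'b' 7→17 → fail=18;  out {2}∪∅={2}

Run:
i=0 'c': node 0→10  → match P6@[0:0]
i=1 'c': node 10→10 ·f  → match P6@[1:1]
i=2 'a': node 10→11  → match P4@[1:2]
i=3 'a': node 11→12
i=4 'b': node 12→13
i=5 'b': node 13→14
i=6 'b': node 14→15  → match P2@[1:6]
i=7 'a': node 15→19 ·f  → match P3@[4:7]
i=8 'a': node 19→2 ·f
i=9 'b': node 2→3
i=10 'a': node 3→4
i=11 'a': node 4→5
i=12 'c': node 5→6  → match P0@[7:12],P6@[12:12]
i=13 'c': node 6→10 ·f  → match P6@[13:13]
i=14 'a': node 10→11  → match P4@[13:14]
i=15 'a': node 11→12
i=16 'b': node 12→13
i=17 'b': node 13→14
i=18 'b': node 14→15  → match P2@[13:18]
i=19 'b': node 15→18 ·f
i=20 'c': node 18→24 ·f  → match P6@[20:20]

Result: [[0,6],[1,6],[2,4],[6,2],[7,3],[12,0],[12,6],[13,6],[14,4],[18,2],[20,6]]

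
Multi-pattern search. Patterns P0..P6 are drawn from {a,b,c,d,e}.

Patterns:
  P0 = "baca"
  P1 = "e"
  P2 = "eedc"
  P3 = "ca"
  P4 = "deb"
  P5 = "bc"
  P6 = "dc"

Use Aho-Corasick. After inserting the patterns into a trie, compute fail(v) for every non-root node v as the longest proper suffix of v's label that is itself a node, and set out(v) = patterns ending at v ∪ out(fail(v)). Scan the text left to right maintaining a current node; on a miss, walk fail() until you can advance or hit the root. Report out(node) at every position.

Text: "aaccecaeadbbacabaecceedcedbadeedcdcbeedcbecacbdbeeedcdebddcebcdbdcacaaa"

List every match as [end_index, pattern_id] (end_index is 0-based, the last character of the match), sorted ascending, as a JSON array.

Build:
Trie (insert patterns):
  0='ε' goto b→1 c→9 d→11 e→5
  1='b' goto a→2 c→14
  2='ba' goto c→3
  3='bac' goto a→4
  4='baca' goto ·  [P0 ends]
  5='e' goto e→6  [P1 ends]
  6='ee' goto d→7
  7='eed' goto c→8
  8='eedc' goto ·  [P2 ends]
  9='c' goto a→10
  10='ca' goto ·  [P3 ends]
  11='d' goto c→15 e→12
  12='de' goto b→13
  13='deb' goto ·  [P4 ends]
  14='bc' goto ·  [P5 ends]
  15='dc' goto ·  [P6 ends]

Failure links (BFS by depth):
  n1('b'): parent n0 fail=0; on 'b' 0 → fail=0;  out ∅∪∅=∅
  n5('e'): parent n0 fail=0; on 'e' 0 → fail=0;  out {1}∪∅={1}
  n9('c'): parent n0 fail=0; on 'c' 0 → fail=0;  out ∅∪∅=∅
  n11('d'): parent n0 fail=0; on 'd' 0 → fail=0;  out ∅∪∅=∅
  n2('ba'): parent n1 fail=0; on 'a' 0 → fail=0;  out ∅∪∅=∅
  n6('ee'): parent n5 fail=0; on 'e' 0 → fail=5;  out ∅∪{1}={1}
  n10('ca'): parent n9 fail=0; on 'a' 0 → fail=0;  out {3}∪∅={3}
  n12('de'): parent n11 fail=0; on 'e' 0 → fail=5;  out ∅∪{1}={1}
  n14('bc'): parent n1 fail=0; on 'c' 0 → fail=9;  out {5}∪∅={5}
  n15('dc'): parent n11 fail=0; on 'c' 0 → fail=9;  out {6}∪∅={6}
  n3('bac'): parent n2 fail=0; on 'c' 0 → fail=9;  out ∅∪∅=∅
  n7('eed'): parent n6 fail=5; on 'd' 5→0 → fail=11;  out ∅∪∅=∅
  n13('deb'): parent n12 fail=5; on 'b' 5→0 → fail=1;  out {4}∪∅={4}
  n4('baca'): parent n3 fail=9; on 'a' 9 → fail=10;  out {0}∪{3}={0,3}
  n8('eedc'): parent n7 fail=11; on 'c' 11 → fail=15;  out {2}∪{6}={2,6}

Text stream:
i=0 'a': node 0→0
i=1 'a': node 0→0
i=2 'c': node 0→9
i=3 'c': node 9→9 (fail-walked)
i=4 'e': node 9→5 (fail-walked)  emit P1@[4:4]
i=5 'c': node 5→9 (fail-walked)
i=6 'a': node 9→10  emit P3@[5:6]
i=7 'e': node 10→5 (fail-walked)  emit P1@[7:7]
i=8 'a': node 5→0 (fail-walked)
i=9 'd': node 0→11
i=10 'b': node 11→1 (fail-walked)
i=11 'b': node 1→1 (fail-walked)
i=12 'a': node 1→2
i=13 'c': node 2→3
i=14 'a': node 3→4  emit P0@[11:14],P3@[13:14]
i=15 'b': node 4→1 (fail-walked)
i=16 'a': node 1→2
i=17 'e': node 2→5 (fail-walked)  emit P1@[17:17]
i=18 'c': node 5→9 (fail-walked)
i=19 'c': node 9→9 (fail-walked)
i=20 'e': node 9→5 (fail-walked)  emit P1@[20:20]
i=21 'e': node 5→6  emit P1@[21:21]
i=22 'd': node 6→7
i=23 'c': node 7→8  emit P2@[20:23],P6@[22:23]
i=24 'e': node 8→5 (fail-walked)  emit P1@[24:24]
i=25 'd': node 5→11 (fail-walked)
i=26 'b': node 11→1 (fail-walked)
i=27 'a': node 1→2
i=28 'd': node 2→11 (fail-walked)
i=29 'e': node 11→12  emit P1@[29:29]
i=30 'e': node 12→6 (fail-walked)  emit P1@[30:30]
i=31 'd': node 6→7
i=32 'c': node 7→8  emit P2@[29:32],P6@[31:32]
i=33 'd': node 8→11 (fail-walked)
i=34 'c': node 11→15  emit P6@[33:34]
i=35 'b': node 15→1 (fail-walked)
i=36 'e': node 1→5 (fail-walked)  emit P1@[36:36]
i=37 'e': node 5→6  emit P1@[37:37]
i=38 'd': node 6→7
i=39 'c': node 7→8  emit P2@[36:39],P6@[38:39]
i=40 'b': node 8→1 (fail-walked)
i=41 'e': node 1→5 (fail-walked)  emit P1@[41:41]
i=42 'c': node 5→9 (fail-walked)
i=43 'a': node 9→10  emit P3@[42:43]
i=44 'c': node 10→9 (fail-walked)
i=45 'b': node 9→1 (fail-walked)
i=46 'd': node 1→11 (fail-walked)
i=47 'b': node 11→1 (fail-walked)
i=48 'e': node 1→5 (fail-walked)  emit P1@[48:48]
i=49 'e': node 5→6  emit P1@[49:49]
i=50 'e': node 6→6 (fail-walked)  emit P1@[50:50]
i=51 'd': node 6→7
i=52 'c': node 7→8  emit P2@[49:52],P6@[51:52]
i=53 'd': node 8→11 (fail-walked)
i=54 'e': node 11→12  emit P1@[54:54]
i=55 'b': node 12→13  emit P4@[53:55]
i=56 'd': node 13→11 (fail-walked)
i=57 'd': node 11→11 (fail-walked)
i=58 'c': node 11→15  emit P6@[57:58]
i=59 'e': node 15→5 (fail-walked)  emit P1@[59:59]
i=60 'b': node 5→1 (fail-walked)
i=61 'c': node 1→14  emit P5@[60:61]
i=62 'd': node 14→11 (fail-walked)
i=63 'b': node 11→1 (fail-walked)
i=64 'd': node 1→11 (fail-walked)
i=65 'c': node 11→15  emit P6@[64:65]
i=66 'a': node 15→10 (fail-walked)  emit P3@[65:66]
i=67 'c': node 10→9 (fail-walked)
i=68 'a': node 9→10  emit P3@[67:68]
i=69 'a': node 10→0 (fail-walked)
i=70 'a': node 0→0

All matches (sorted): [[4,1],[6,3],[7,1],[14,0],[14,3],[17,1],[20,1],[21,1],[23,2],[23,6],[24,1],[29,1],[30,1],[32,2],[32,6],[34,6],[36,1],[37,1],[39,2],[39,6],[41,1],[43,3],[48,1],[49,1],[50,1],[52,2],[52,6],[54,1],[55,4],[58,6],[59,1],[61,5],[65,6],[66,3],[68,3]]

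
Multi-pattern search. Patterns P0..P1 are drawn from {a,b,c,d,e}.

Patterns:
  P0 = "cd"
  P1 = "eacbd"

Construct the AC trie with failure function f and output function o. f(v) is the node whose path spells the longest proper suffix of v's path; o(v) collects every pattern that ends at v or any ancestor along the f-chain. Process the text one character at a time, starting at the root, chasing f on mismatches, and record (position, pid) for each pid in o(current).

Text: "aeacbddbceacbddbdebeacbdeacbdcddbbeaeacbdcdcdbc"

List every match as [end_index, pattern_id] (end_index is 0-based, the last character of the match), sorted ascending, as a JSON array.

Construct AC machine:
Trie (insert patterns):
  0='ε' goto c→1 e→3
  1='c' goto d→2
  2='cd' goto ·  [P0 ends]
  3='e' goto a→4
  4='ea' goto c→5
  5='eac' goto b→6
  6='eacb' goto d→7
  7='eacbd' goto ·  [P1 ends]

BFS fail/out derivation:
  n1('c'): parent n0 fail=0; on 'c' 0 → fail=0;  out ∅∪∅=∅
  n3('e'): parent n0 fail=0; on 'e' 0 → fail=0;  out ∅∪∅=∅
  n2('cd'): parent n1 fail=0; on 'd' 0 → fail=0;  out {0}∪∅={0}
  n4('ea'): parent n3 fail=0; on 'a' 0 → fail=0;  out ∅∪∅=∅
  n5('eac'): parent n4 fail=0; on 'c' 0 → fail=1;  out ∅∪∅=∅
  n6('eacb'): parent n5 fail=1; on 'b' 1→0 → fail=0;  out ∅∪∅=∅
  n7('eacbd'): parent n6 fail=0; on 'd' 0 → fail=0;  out {1}∪∅={1}

Run:
pos 0 'a': at 0
pos 1 'e': at 3
pos 2 'a': at 4
pos 3 'c': at 5
pos 4 'b': at 6
pos 5 'd': at 7  emit P1@[1:5]
pos 6 'd': at 0 ·f
pos 7 'b': at 0
pos 8 'c': at 1
pos 9 'e': at 3 ·f
pos 10 'a': at 4
pos 11 'c': at 5
pos 12 'b': at 6
pos 13 'd': at 7  emit P1@[9:13]
pos 14 'd': at 0 ·f
pos 15 'b': at 0
pos 16 'd': at 0
pos 17 'e': at 3
pos 18 'b': at 0 ·f
pos 19 'e': at 3
pos 20 'a': at 4
pos 21 'c': at 5
pos 22 'b': at 6
pos 23 'd': at 7  emit P1@[19:23]
pos 24 'e': at 3 ·f
pos 25 'a': at 4
pos 26 'c': at 5
pos 27 'b': at 6
pos 28 'd': at 7  emit P1@[24:28]
pos 29 'c': at 1 ·f
pos 30 'd': at 2  emit P0@[29:30]
pos 31 'd': at 0 ·f
pos 32 'b': at 0
pos 33 'b': at 0
pos 34 'e': at 3
pos 35 'a': at 4
pos 36 'e': at 3 ·f
pos 37 'a': at 4
pos 38 'c': at 5
pos 39 'b': at 6
pos 40 'd': at 7  emit P1@[36:40]
pos 41 'c': at 1 ·f
pos 42 'd': at 2  emit P0@[41:42]
pos 43 'c': at 1 ·f
pos 44 'd': at 2  emit P0@[43:44]
pos 45 'b': at 0 ·f
pos 46 'c': at 1

Result: [[5,1],[13,1],[23,1],[28,1],[30,0],[40,1],[42,0],[44,0]]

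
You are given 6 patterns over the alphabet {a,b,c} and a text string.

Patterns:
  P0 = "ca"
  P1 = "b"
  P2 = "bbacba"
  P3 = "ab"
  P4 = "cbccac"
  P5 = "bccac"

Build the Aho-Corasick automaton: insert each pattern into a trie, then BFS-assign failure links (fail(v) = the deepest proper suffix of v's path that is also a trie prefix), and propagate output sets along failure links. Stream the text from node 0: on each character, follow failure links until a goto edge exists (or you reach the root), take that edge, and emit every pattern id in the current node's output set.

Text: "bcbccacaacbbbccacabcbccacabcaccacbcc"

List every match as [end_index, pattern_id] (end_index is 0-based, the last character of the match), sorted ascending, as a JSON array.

Construct AC machine:
Trie nodes:
  0='ε' goto a→9 b→3 c→1
  1='c' goto a→2 b→11
  2='ca' goto ·  [P0 ends]
  3='b' goto b→4 c→16  [P1 ends]
  4='bb' goto a→5
  5='bba' goto c→6
  6='bbac' goto b→7
  7='bbacb' goto a→8
  8='bbacba' goto ·  [P2 ends]
  9='a' goto b→10
  10='ab' goto ·  [P3 ends]
  11='cb' goto c→12
  12='cbc' goto c→13
  13='cbcc' goto a→14
  14='cbcca' goto c→15
  15='cbccac' goto ·  [P4 ends]
  16='bc' goto c→17
  17='bcc' goto a→18
  18='bcca' goto c→19
  19='bccac' goto ·  [P5 ends]

BFS fail/out derivation:
  fail(1) 'c': from fail(0)=0 chase 'c': 0 ⇒ 0;  out=∅∪out(0)=∅
  fail(3) 'b': from fail(0)=0 chase 'b': 0 ⇒ 0;  out={1}∪out(0)={1}
  fail(9) 'a': from fail(0)=0 chase 'a': 0 ⇒ 0;  out=∅∪out(0)=∅
  fail(2) 'ca': from fail(1)=0 chase 'a': 0 ⇒ 9;  out={0}∪out(9)={0}
  fail(4) 'bb': from fail(3)=0 chase 'b': 0 ⇒ 3;  out=∅∪out(3)={1}
  fail(10) 'ab': from fail(9)=0 chase 'b': 0 ⇒ 3;  out={3}∪out(3)={1,3}
  fail(11) 'cb': from fail(1)=0 chase 'b': 0 ⇒ 3;  out=∅∪out(3)={1}
  fail(16) 'bc': from fail(3)=0 chase 'c': 0 ⇒ 1;  out=∅∪out(1)=∅
  fail(5) 'bba': from fail(4)=3 chase 'a': 3→0 ⇒ 9;  out=∅∪out(9)=∅
  fail(12) 'cbc': from fail(11)=3 chase 'c': 3 ⇒ 16;  out=∅∪out(16)=∅
  fail(17) 'bcc': from fail(16)=1 chase 'c': 1→0 ⇒ 1;  out=∅∪out(1)=∅
  fail(6) 'bbac': from fail(5)=9 chase 'c': 9→0 ⇒ 1;  out=∅∪out(1)=∅
  fail(13) 'cbcc': from fail(12)=16 chase 'c': 16 ⇒ 17;  out=∅∪out(17)=∅
  fail(18) 'bcca': from fail(17)=1 chase 'a': 1 ⇒ 2;  out=∅∪out(2)={0}
  fail(7) 'bbacb': from fail(6)=1 chase 'b': 1 ⇒ 11;  out=∅∪out(11)={1}
  fail(14) 'cbcca': from fail(13)=17 chase 'a': 17 ⇒ 18;  out=∅∪out(18)={0}
  fail(19) 'bccac': from fail(18)=2 chase 'c': 2→9→0 ⇒ 1;  out={5}∪out(1)={5}
  fail(8) 'bbacba': from fail(7)=11 chase 'a': 11→3→0 ⇒ 9;  out={2}∪out(9)={2}
  fail(15) 'cbccac': from fail(14)=18 chase 'c': 18 ⇒ 19;  out={4}∪out(19)={4,5}

Scan:
pos 0 'b': at 3  → match P1@[0:0]
pos 1 'c': at 16
pos 2 'b': at 11 ·f  → match P1@[2:2]
pos 3 'c': at 12
pos 4 'c': at 13
pos 5 'a': at 14  → match P0@[4:5]
pos 6 'c': at 15  → match P4@[1:6],P5@[2:6]
pos 7 'a': at 2 ·f  → match P0@[6:7]
pos 8 'a': at 9 ·f
pos 9 'c': at 1 ·f
pos 10 'b': at 11  → match P1@[10:10]
pos 11 'b': at 4 ·f  → match P1@[11:11]
pos 12 'b': at 4 ·f  → match P1@[12:12]
pos 13 'c': at 16 ·f
pos 14 'c': at 17
pos 15 'a': at 18  → match P0@[14:15]
pos 16 'c': at 19  → match P5@[12:16]
pos 17 'a': at 2 ·f  → match P0@[16:17]
pos 18 'b': at 10 ·f  → match P1@[18:18],P3@[17:18]
pos 19 'c': at 16 ·f
pos 20 'b': at 11 ·f  → match P1@[20:20]
pos 21 'c': at 12
pos 22 'c': at 13
pos 23 'a': at 14  → match P0@[22:23]
pos 24 'c': at 15  → match P4@[19:24],P5@[20:24]
pos 25 'a': at 2 ·f  → match P0@[24:25]
pos 26 'b': at 10 ·f  → match P1@[26:26],P3@[25:26]
pos 27 'c': at 16 ·f
pos 28 'a': at 2 ·f  → match P0@[27:28]
pos 29 'c': at 1 ·f
pos 30 'c': at 1 ·f
pos 31 'a': at 2  → match P0@[30:31]
pos 32 'c': at 1 ·f
pos 33 'b': at 11  → match P1@[33:33]
pos 34 'c': at 12
pos 35 'c': at 13

Matches: [[0,1],[2,1],[5,0],[6,4],[6,5],[7,0],[10,1],[11,1],[12,1],[15,0],[16,5],[17,0],[18,1],[18,3],[20,1],[23,0],[24,4],[24,5],[25,0],[26,1],[26,3],[28,0],[31,0],[33,1]]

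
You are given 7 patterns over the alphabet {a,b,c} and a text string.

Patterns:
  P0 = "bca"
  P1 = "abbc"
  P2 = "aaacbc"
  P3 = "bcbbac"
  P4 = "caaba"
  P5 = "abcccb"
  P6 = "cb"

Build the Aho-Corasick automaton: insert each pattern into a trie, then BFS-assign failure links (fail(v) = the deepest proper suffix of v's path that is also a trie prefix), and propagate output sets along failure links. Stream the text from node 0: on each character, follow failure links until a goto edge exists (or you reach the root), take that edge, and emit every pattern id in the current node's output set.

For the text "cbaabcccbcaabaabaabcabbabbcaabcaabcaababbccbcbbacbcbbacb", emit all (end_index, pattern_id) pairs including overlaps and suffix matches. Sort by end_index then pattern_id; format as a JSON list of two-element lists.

Build:
Trie (insert patterns):
  n0 'ε': a→4 b→1 c→17
  n1 'b': c→2
  n2 'bc': a→3 b→13
  n3 'bca': ·  [P0 ends]
  n4 'a': a→8 b→5
  n5 'ab': b→6 c→22
  n6 'abb': c→7
  n7 'abbc': ·  [P1 ends]
  n8 'aa': a→9
  n9 'aaa': c→10
  n10 'aaac': b→11
  n11 'aaacb': c→12
  n12 'aaacbc': ·  [P2 ends]
  n13 'bcb': b→14
  n14 'bcbb': a→15
  n15 'bcbba': c→16
  n16 'bcbbac': ·  [P3 ends]
  n17 'c': a→18 b→26
  n18 'ca': a→19
  n19 'caa': b→20
  n20 'caab': a→21
  n21 'caaba': ·  [P4 ends]
  n22 'abc': c→23
  n23 'abcc': c→24
  n24 'abccc': b→25
  n25 'abcccb': ·  [P5 ends]
  n26 'cb': ·  [P6 ends]

BFS fail/out derivation:
  n1('b'): parent n0 fail=0; on 'b' 0 → fail=0;  out ∅∪∅=∅
  n4('a'): parent n0 fail=0; on 'a' 0 → fail=0;  out ∅∪∅=∅
  n17('c'): parent n0 fail=0; on 'c' 0 → fail=0;  out ∅∪∅=∅
  n2('bc'): parent n1 fail=0; on 'c' 0 → fail=17;  out ∅∪∅=∅
  n5('ab'): parent n4 fail=0; on 'b' 0 → fail=1;  out ∅∪∅=∅
  n8('aa'): parent n4 fail=0; on 'a' 0 → fail=4;  out ∅∪∅=∅
  n18('ca'): parent n17 fail=0; on 'a' 0 → fail=4;  out ∅∪∅=∅
  n26('cb'): parent n17 fail=0; on 'b' 0 → fail=1;  out {6}∪∅={6}
  n3('bca'): parent n2 fail=17; on 'a' 17 → fail=18;  out {0}∪∅={0}
  n6('abb'): parent n5 fail=1; on 'b' 1→0 → fail=1;  out ∅∪∅=∅
  n9('aaa'): parent n8 fail=4; on 'a' 4 → fail=8;  out ∅∪∅=∅
  n13('bcb'): parent n2 fail=17; on 'b' 17 → fail=26;  out ∅∪{6}={6}
  n19('caa'): parent n18 fail=4; on 'a' 4 → fail=8;  out ∅∪∅=∅
  n22('abc'): parent n5 fail=1; on 'c' 1 → fail=2;  out ∅∪∅=∅
  n7('abbc'): parent n6 fail=1; on 'c' 1 → fail=2;  out {1}∪∅={1}
  n10('aaac'): parent n9 fail=8; on 'c' 8→4→0 → fail=17;  out ∅∪∅=∅
  n14('bcbb'): parent n13 fail=26; on 'b' 26→1→0 → fail=1;  out ∅∪∅=∅
  n20('caab'): parent n19 fail=8; on 'b' 8→4 → fail=5;  out ∅∪∅=∅
  n23('abcc'): parent n22 fail=2; on 'c' 2→17→0 → fail=17;  out ∅∪∅=∅
  n11('aaacb'): parent n10 fail=17; on 'b' 17 → fail=26;  out ∅∪{6}={6}
  n15('bcbba'): parent n14 fail=1; on 'a' 1→0 → fail=4;  out ∅∪∅=∅
  n21('caaba'): parent n20 fail=5; on 'a' 5→1→0 → fail=4;  out {4}∪∅={4}
  n24('abccc'): parent n23 fail=17; on 'c' 17→0 → fail=17;  out ∅∪∅=∅
  n12('aaacbc'): parent n11 fail=26; on 'c' 26→1 → fail=2;  out {2}∪∅={2}
  n16('bcbbac'): parent n15 fail=4; on 'c' 4→0 → fail=17;  out {3}∪∅={3}
  n25('abcccb'): parent n24 fail=17; on 'b' 17 → fail=26;  out {5}∪{6}={5,6}

Run:
[0] read 'c'  n0⇒n17
[1] read 'b'  n17⇒n26  ** P6@[0:1]
[2] read 'a'  n26⇒n4 (via fail)
[3] read 'a'  n4⇒n8
[4] read 'b'  n8⇒n5 (via fail)
[5] read 'c'  n5⇒n22
[6] read 'c'  n22⇒n23
[7] read 'c'  n23⇒n24
[8] read 'b'  n24⇒n25  ** P5@[3:8],P6@[7:8]
[9] read 'c'  n25⇒n2 (via fail)
[10] read 'a'  n2⇒n3  ** P0@[8:10]
[11] read 'a'  n3⇒n19 (via fail)
[12] read 'b'  n19⇒n20
[13] read 'a'  n20⇒n21  ** P4@[9:13]
[14] read 'a'  n21⇒n8 (via fail)
[15] read 'b'  n8⇒n5 (via fail)
[16] read 'a'  n5⇒n4 (via fail)
[17] read 'a'  n4⇒n8
[18] read 'b'  n8⇒n5 (via fail)
[19] read 'c'  n5⇒n22
[20] read 'a'  n22⇒n3 (via fail)  ** P0@[18:20]
[21] read 'b'  n3⇒n5 (via fail)
[22] read 'b'  n5⇒n6
[23] read 'a'  n6⇒n4 (via fail)
[24] read 'b'  n4⇒n5
[25] read 'b'  n5⇒n6
[26] read 'c'  n6⇒n7  ** P1@[23:26]
[27] read 'a'  n7⇒n3 (via fail)  ** P0@[25:27]
[28] read 'a'  n3⇒n19 (via fail)
[29] read 'b'  n19⇒n20
[30] read 'c'  n20⇒n22 (via fail)
[31] read 'a'  n22⇒n3 (via fail)  ** P0@[29:31]
[32] read 'a'  n3⇒n19 (via fail)
[33] read 'b'  n19⇒n20
[34] read 'c'  n20⇒n22 (via fail)
[35] read 'a'  n22⇒n3 (via fail)  ** P0@[33:35]
[36] read 'a'  n3⇒n19 (via fail)
[37] read 'b'  n19⇒n20
[38] read 'a'  n20⇒n21  ** P4@[34:38]
[39] read 'b'  n21⇒n5 (via fail)
[40] read 'b'  n5⇒n6
[41] read 'c'  n6⇒n7  ** P1@[38:41]
[42] read 'c'  n7⇒n17 (via fail)
[43] read 'b'  n17⇒n26  ** P6@[42:43]
[44] read 'c'  n26⇒n2 (via fail)
[45] read 'b'  n2⇒n13  ** P6@[44:45]
[46] read 'b'  n13⇒n14
[47] read 'a'  n14⇒n15
[48] read 'c'  n15⇒n16  ** P3@[43:48]
[49] read 'b'  n16⇒n26 (via fail)  ** P6@[48:49]
[50] read 'c'  n26⇒n2 (via fail)
[51] read 'b'  n2⇒n13  ** P6@[50:51]
[52] read 'b'  n13⇒n14
[53] read 'a'  n14⇒n15
[54] read 'c'  n15⇒n16  ** P3@[49:54]
[55] read 'b'  n16⇒n26 (via fail)  ** P6@[54:55]

All matches (sorted): [[1,6],[8,5],[8,6],[10,0],[13,4],[20,0],[26,1],[27,0],[31,0],[35,0],[38,4],[41,1],[43,6],[45,6],[48,3],[49,6],[51,6],[54,3],[55,6]]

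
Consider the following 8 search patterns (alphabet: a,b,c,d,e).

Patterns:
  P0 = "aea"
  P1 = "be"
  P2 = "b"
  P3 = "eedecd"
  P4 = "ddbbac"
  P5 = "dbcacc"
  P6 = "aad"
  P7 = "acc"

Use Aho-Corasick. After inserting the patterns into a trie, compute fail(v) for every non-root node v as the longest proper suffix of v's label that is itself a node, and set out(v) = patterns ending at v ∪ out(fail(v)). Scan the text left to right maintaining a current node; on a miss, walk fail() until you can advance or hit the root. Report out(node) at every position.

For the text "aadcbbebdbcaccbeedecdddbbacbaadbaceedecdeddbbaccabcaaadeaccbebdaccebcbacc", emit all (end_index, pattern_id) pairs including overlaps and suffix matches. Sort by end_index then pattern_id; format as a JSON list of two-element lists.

Build:
Trie (insert patterns):
  n0 'ε': a→1 b→4 d→12 e→6
  n1 'a': a→23 c→25 e→2
  n2 'ae': a→3
  n3 'aea': ·  [P0 ends]
  n4 'b': e→5  [P2 ends]
  n5 'be': ·  [P1 ends]
  n6 'e': e→7
  n7 'ee': d→8
  n8 'eed': e→9
  n9 'eede': c→10
  n10 'eedec': d→11
  n11 'eedecd': ·  [P3 ends]
  n12 'd': b→18 d→13
  n13 'dd': b→14
  n14 'ddb': b→15
  n15 'ddbb': a→16
  n16 'ddbba': c→17
  n17 'ddbbac': ·  [P4 ends]
  n18 'db': c→19
  n19 'dbc': a→20
  n20 'dbca': c→21
  n21 'dbcac': c→22
  n22 'dbcacc': ·  [P5 ends]
  n23 'aa': d→24
  n24 'aad': ·  [P6 ends]
  n25 'ac': c→26
  n26 'acc': ·  [P7 ends]

Failure links (BFS by depth):
  n1('a'): parent n0 fail=0; on 'a' 0 → fail=0;  out ∅∪∅=∅
  n4('b'): parent n0 fail=0; on 'b' 0 → fail=0;  out {2}∪∅={2}
  n6('e'): parent n0 fail=0; on 'e' 0 → fail=0;  out ∅∪∅=∅
  n12('d'): parent n0 fail=0; on 'd' 0 → fail=0;  out ∅∪∅=∅
  n2('ae'): parent n1 fail=0; on 'e' 0 → fail=6;  out ∅∪∅=∅
  n5('be'): parent n4 fail=0; on 'e' 0 → fail=6;  out {1}∪∅={1}
  n7('ee'): parent n6 fail=0; on 'e' 0 → fail=6;  out ∅∪∅=∅
  n13('dd'): parent n12 fail=0; on 'd' 0 → fail=12;  out ∅∪∅=∅
  n18('db'): parent n12 fail=0; on 'b' 0 → fail=4;  out ∅∪{2}={2}
  n23('aa'): parent n1 fail=0; on 'a' 0 → fail=1;  out ∅∪∅=∅
  n25('ac'): parent n1 fail=0; on 'c' 0 → fail=0;  out ∅∪∅=∅
  n3('aea'): parent n2 fail=6; on 'a' 6→0 → fail=1;  out {0}∪∅={0}
  n8('eed'): parent n7 fail=6; on 'd' 6→0 → fail=12;  out ∅∪∅=∅
  n14('ddb'): parent n13 fail=12; on 'b' 12 → fail=18;  out ∅∪{2}={2}
  n19('dbc'): parent n18 fail=4; on 'c' 4→0 → fail=0;  out ∅∪∅=∅
  n24('aad'): parent n23 fail=1; on 'd' 1→0 → fail=12;  out {6}∪∅={6}
  n26('acc'): parent n25 fail=0; on 'c' 0 → fail=0;  out {7}∪∅={7}
  n9('eede'): parent n8 fail=12; on 'e' 12→0 → fail=6;  out ∅∪∅=∅
  n15('ddbb'): parent n14 fail=18; on 'b' 18→4→0 → fail=4;  out ∅∪{2}={2}
  n20('dbca'): parent n19 fail=0; on 'a' 0 → fail=1;  out ∅∪∅=∅
  n10('eedec'): parent n9 fail=6; on 'c' 6→0 → fail=0;  out ∅∪∅=∅
  n16('ddbba'): parent n15 fail=4; on 'a' 4→0 → fail=1;  out ∅∪∅=∅
  n21('dbcac'): parent n20 fail=1; on 'c' 1 → fail=25;  out ∅∪∅=∅
  n11('eedecd'): parent n10 fail=0; on 'd' 0 → fail=12;  out {3}∪∅={3}
  n17('ddbbac'): parent n16 fail=1; on 'c' 1 → fail=25;  out {4}∪∅={4}
  n22('dbcacc'): parent n21 fail=25; on 'c' 25 → fail=26;  out {5}∪{7}={5,7}

Run:
pos 0 'a': at 1
pos 1 'a': at 23
pos 2 'd': at 24  → match P6@[0:2]
pos 3 'c': at 0 (via fail)
pos 4 'b': at 4  → match P2@[4:4]
pos 5 'b': at 4 (via fail)  → match P2@[5:5]
pos 6 'e': at 5  → match P1@[5:6]
pos 7 'b': at 4 (via fail)  → match P2@[7:7]
pos 8 'd': at 12 (via fail)
pos 9 'b': at 18  → match P2@[9:9]
pos 10 'c': at 19
pos 11 'a': at 20
pos 12 'c': at 21
pos 13 'c': at 22  → match P5@[8:13],P7@[11:13]
pos 14 'b': at 4 (via fail)  → match P2@[14:14]
pos 15 'e': at 5  → match P1@[14:15]
pos 16 'e': at 7 (via fail)
pos 17 'd': at 8
pos 18 'e': at 9
pos 19 'c': at 10
pos 20 'd': at 11  → match P3@[15:20]
pos 21 'd': at 13 (via fail)
pos 22 'd': at 13 (via fail)
pos 23 'b': at 14  → match P2@[23:23]
pos 24 'b': at 15  → match P2@[24:24]
pos 25 'a': at 16
pos 26 'c': at 17  → match P4@[21:26]
pos 27 'b': at 4 (via fail)  → match P2@[27:27]
pos 28 'a': at 1 (via fail)
pos 29 'a': at 23
pos 30 'd': at 24  → match P6@[28:30]
pos 31 'b': at 18 (via fail)  → match P2@[31:31]
pos 32 'a': at 1 (via fail)
pos 33 'c': at 25
pos 34 'e': at 6 (via fail)
pos 35 'e': at 7
pos 36 'd': at 8
pos 37 'e': at 9
pos 38 'c': at 10
pos 39 'd': at 11  → match P3@[34:39]
pos 40 'e': at 6 (via fail)
pos 41 'd': at 12 (via fail)
pos 42 'd': at 13
pos 43 'b': at 14  → match P2@[43:43]
pos 44 'b': at 15  → match P2@[44:44]
pos 45 'a': at 16
pos 46 'c': at 17  → match P4@[41:46]
pos 47 'c': at 26 (via fail)  → match P7@[45:47]
pos 48 'a': at 1 (via fail)
pos 49 'b': at 4 (via fail)  → match P2@[49:49]
pos 50 'c': at 0 (via fail)
pos 51 'a': at 1
pos 52 'a': at 23
pos 53 'a': at 23 (via fail)
pos 54 'd': at 24  → match P6@[52:54]
pos 55 'e': at 6 (via fail)
pos 56 'a': at 1 (via fail)
pos 57 'c': at 25
pos 58 'c': at 26  → match P7@[56:58]
pos 59 'b': at 4 (via fail)  → match P2@[59:59]
pos 60 'e': at 5  → match P1@[59:60]
pos 61 'b': at 4 (via fail)  → match P2@[61:61]
pos 62 'd': at 12 (via fail)
pos 63 'a': at 1 (via fail)
pos 64 'c': at 25
pos 65 'c': at 26  → match P7@[63:65]
pos 66 'e': at 6 (via fail)
pos 67 'b': at 4 (via fail)  → match P2@[67:67]
pos 68 'c': at 0 (via fail)
pos 69 'b': at 4  → match P2@[69:69]
pos 70 'a': at 1 (via fail)
pos 71 'c': at 25
pos 72 'c': at 26  → match P7@[70:72]

Result: [[2,6],[4,2],[5,2],[6,1],[7,2],[9,2],[13,5],[13,7],[14,2],[15,1],[20,3],[23,2],[24,2],[26,4],[27,2],[30,6],[31,2],[39,3],[43,2],[44,2],[46,4],[47,7],[49,2],[54,6],[58,7],[59,2],[60,1],[61,2],[65,7],[67,2],[69,2],[72,7]]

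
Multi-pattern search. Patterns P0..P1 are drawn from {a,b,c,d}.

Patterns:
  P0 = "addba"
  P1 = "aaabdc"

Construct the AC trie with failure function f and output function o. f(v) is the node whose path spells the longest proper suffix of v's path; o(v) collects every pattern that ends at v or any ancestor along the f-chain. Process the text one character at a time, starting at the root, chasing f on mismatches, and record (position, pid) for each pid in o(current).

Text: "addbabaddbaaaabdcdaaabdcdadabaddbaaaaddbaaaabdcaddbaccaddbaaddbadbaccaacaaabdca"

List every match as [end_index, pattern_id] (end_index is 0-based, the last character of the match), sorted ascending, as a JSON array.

Build:
Trie (insert patterns):
  0='ε' goto a→1
  1='a' goto a→6 d→2
  2='ad' goto d→3
  3='add' goto b→4
  4='addb' goto a→5
  5='addba' goto ·  ←P0
  6='aa' goto a→7
  7='aaa' goto b→8
  8='aaab' goto d→9
  9='aaabd' goto c→10
  10='aaabdc' goto ·  ←P1

Failure links (BFS by depth):
  n1('a'): parent n0 fail=0; on 'a' 0 → fail=0;  out ∅∪∅=∅
  n2('ad'): parent n1 fail=0; on 'd' 0 → fail=0;  out ∅∪∅=∅
  n6('aa'): parent n1 fail=0; on 'a' 0 → fail=1;  out ∅∪∅=∅
  n3('add'): parent n2 fail=0; on 'd' 0 → fail=0;  out ∅∪∅=∅
  n7('aaa'): parent n6 fail=1; on 'a' 1 → fail=6;  out ∅∪∅=∅
  n4('addb'): parent n3 fail=0; on 'b' 0 → fail=0;  out ∅∪∅=∅
  n8('aaab'): parent n7 fail=6; on 'b' 6→1→0 → fail=0;  out ∅∪∅=∅
  n5('addba'): parent n4 fail=0; on 'a' 0 → fail=1;  out {0}∪∅={0}
  n9('aaabd'): parent n8 fail=0; on 'd' 0 → fail=0;  out ∅∪∅=∅
  n10('aaabdc'): parent n9 fail=0; on 'c' 0 → fail=0;  out {1}∪∅={1}

Scan:
pos 0 'a': at 1
pos 1 'd': at 2
pos 2 'd': at 3
pos 3 'b': at 4
pos 4 'a': at 5  emit P0@[0:4]
pos 5 'b': at 0 ·f
pos 6 'a': at 1
pos 7 'd': at 2
pos 8 'd': at 3
pos 9 'b': at 4
pos 10 'a': at 5  emit P0@[6:10]
pos 11 'a': at 6 ·f
pos 12 'a': at 7
pos 13 'a': at 7 ·f
pos 14 'b': at 8
pos 15 'd': at 9
pos 16 'c': at 10  emit P1@[11:16]
pos 17 'd': at 0 ·f
pos 18 'a': at 1
pos 19 'a': at 6
pos 20 'a': at 7
pos 21 'b': at 8
pos 22 'd': at 9
pos 23 'c': at 10  emit P1@[18:23]
pos 24 'd': at 0 ·f
pos 25 'a': at 1
pos 26 'd': at 2
pos 27 'a': at 1 ·f
pos 28 'b': at 0 ·f
pos 29 'a': at 1
pos 30 'd': at 2
pos 31 'd': at 3
pos 32 'b': at 4
pos 33 'a': at 5  emit P0@[29:33]
pos 34 'a': at 6 ·f
pos 35 'a': at 7
pos 36 'a': at 7 ·f
pos 37 'd': at 2 ·f
pos 38 'd': at 3
pos 39 'b': at 4
pos 40 'a': at 5  emit P0@[36:40]
pos 41 'a': at 6 ·f
pos 42 'a': at 7
pos 43 'a': at 7 ·f
pos 44 'b': at 8
pos 45 'd': at 9
pos 46 'c': at 10  emit P1@[41:46]
pos 47 'a': at 1 ·f
pos 48 'd': at 2
pos 49 'd': at 3
pos 50 'b': at 4
pos 51 'a': at 5  emit P0@[47:51]
pos 52 'c': at 0 ·f
pos 53 'c': at 0
pos 54 'a': at 1
pos 55 'd': at 2
pos 56 'd': at 3
pos 57 'b': at 4
pos 58 'a': at 5  emit P0@[54:58]
pos 59 'a': at 6 ·f
pos 60 'd': at 2 ·f
pos 61 'd': at 3
pos 62 'b': at 4
pos 63 'a': at 5  emit P0@[59:63]
pos 64 'd': at 2 ·f
pos 65 'b': at 0 ·f
pos 66 'a': at 1
pos 67 'c': at 0 ·f
pos 68 'c': at 0
pos 69 'a': at 1
pos 70 'a': at 6
pos 71 'c': at 0 ·f
pos 72 'a': at 1
pos 73 'a': at 6
pos 74 'a': at 7
pos 75 'b': at 8
pos 76 'd': at 9
pos 77 'c': at 10  emit P1@[72:77]
pos 78 'a': at 1 ·f

Result: [[4,0],[10,0],[16,1],[23,1],[33,0],[40,0],[46,1],[51,0],[58,0],[63,0],[77,1]]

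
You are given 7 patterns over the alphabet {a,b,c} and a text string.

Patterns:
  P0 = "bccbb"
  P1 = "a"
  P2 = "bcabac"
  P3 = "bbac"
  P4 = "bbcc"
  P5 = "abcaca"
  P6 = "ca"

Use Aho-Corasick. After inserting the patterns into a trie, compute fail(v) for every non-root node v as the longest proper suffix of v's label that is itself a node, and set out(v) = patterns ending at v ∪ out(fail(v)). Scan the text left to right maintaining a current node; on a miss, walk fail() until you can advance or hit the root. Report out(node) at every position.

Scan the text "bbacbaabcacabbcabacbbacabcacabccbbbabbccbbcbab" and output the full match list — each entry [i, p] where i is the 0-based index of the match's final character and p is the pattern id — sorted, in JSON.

Build automaton:
Trie (insert patterns):
  n0 'ε': a→6 b→1 c→21
  n1 'b': b→11 c→2
  n2 'bc': a→7 c→3
  n3 'bcc': b→4
  n4 'bccb': b→5
  n5 'bccbb': ·  [P0 ends]
  n6 'a': b→16  [P1 ends]
  n7 'bca': b→8
  n8 'bcab': a→9
  n9 'bcaba': c→10
  n10 'bcabac': ·  [P2 ends]
  n11 'bb': a→12 c→14
  n12 'bba': c→13
  n13 'bbac': ·  [P3 ends]
  n14 'bbc': c→15
  n15 'bbcc': ·  [P4 ends]
  n16 'ab': c→17
  n17 'abc': a→18
  n18 'abca': c→19
  n19 'abcac': a→20
  n20 'abcaca': ·  [P5 ends]
  n21 'c': a→22
  n22 'ca': ·  [P6 ends]

BFS fail/out derivation:
  fail(1) 'b': from fail(0)=0 chase 'b': 0 ⇒ 0;  out=∅∪out(0)=∅
  fail(6) 'a': from fail(0)=0 chase 'a': 0 ⇒ 0;  out={1}∪out(0)={1}
  fail(21) 'c': from fail(0)=0 chase 'c': 0 ⇒ 0;  out=∅∪out(0)=∅
  fail(2) 'bc': from fail(1)=0 chase 'c': 0 ⇒ 21;  out=∅∪out(21)=∅
  fail(11) 'bb': from fail(1)=0 chase 'b': 0 ⇒ 1;  out=∅∪out(1)=∅
  fail(16) 'ab': from fail(6)=0 chase 'b': 0 ⇒ 1;  out=∅∪out(1)=∅
  fail(22) 'ca': from fail(21)=0 chase 'a': 0 ⇒ 6;  out={6}∪out(6)={1,6}
  fail(3) 'bcc': from fail(2)=21 chase 'c': 21→0 ⇒ 21;  out=∅∪out(21)=∅
  fail(7) 'bca': from fail(2)=21 chase 'a': 21 ⇒ 22;  out=∅∪out(22)={1,6}
  fail(12) 'bba': from fail(11)=1 chase 'a': 1→0 ⇒ 6;  out=∅∪out(6)={1}
  fail(14) 'bbc': from fail(11)=1 chase 'c': 1 ⇒ 2;  out=∅∪out(2)=∅
  fail(17) 'abc': from fail(16)=1 chase 'c': 1 ⇒ 2;  out=∅∪out(2)=∅
  fail(4) 'bccb': from fail(3)=21 chase 'b': 21→0 ⇒ 1;  out=∅∪out(1)=∅
  fail(8) 'bcab': from fail(7)=22 chase 'b': 22→6 ⇒ 16;  out=∅∪out(16)=∅
  fail(13) 'bbac': from fail(12)=6 chase 'c': 6→0 ⇒ 21;  out={3}∪out(21)={3}
  fail(15) 'bbcc': from fail(14)=2 chase 'c': 2 ⇒ 3;  out={4}∪out(3)={4}
  fail(18) 'abca': from fail(17)=2 chase 'a': 2 ⇒ 7;  out=∅∪out(7)={1,6}
  fail(5) 'bccbb': from fail(4)=1 chase 'b': 1 ⇒ 11;  out={0}∪out(11)={0}
  fail(9) 'bcaba': from fail(8)=16 chase 'a': 16→1→0 ⇒ 6;  out=∅∪out(6)={1}
  fail(19) 'abcac': from fail(18)=7 chase 'c': 7→22→6→0 ⇒ 21;  out=∅∪out(21)=∅
  fail(10) 'bcabac': from fail(9)=6 chase 'c': 6→0 ⇒ 21;  out={2}∪out(21)={2}
  fail(20) 'abcaca': from fail(19)=21 chase 'a': 21 ⇒ 22;  out={5}∪out(22)={1,5,6}

Scan:
i=0 'b': node 0→1
i=1 'b': node 1→11
i=2 'a': node 11→12  → match P1@[2:2]
i=3 'c': node 12→13  → match P3@[0:3]
i=4 'b': node 13→1 (fail-walked)
i=5 'a': node 1→6 (fail-walked)  → match P1@[5:5]
i=6 'a': node 6→6 (fail-walked)  → match P1@[6:6]
i=7 'b': node 6→16
i=8 'c': node 16→17
i=9 'a': node 17→18  → match P1@[9:9],P6@[8:9]
i=10 'c': node 18→19
i=11 'a': node 19→20  → match P1@[11:11],P5@[6:11],P6@[10:11]
i=12 'b': node 20→16 (fail-walked)
i=13 'b': node 16→11 (fail-walked)
i=14 'c': node 11→14
i=15 'a': node 14→7 (fail-walked)  → match P1@[15:15],P6@[14:15]
i=16 'b': node 7→8
i=17 'a': node 8→9  → match P1@[17:17]
i=18 'c': node 9→10  → match P2@[13:18]
i=19 'b': node 10→1 (fail-walked)
i=20 'b': node 1→11
i=21 'a': node 11→12  → match P1@[21:21]
i=22 'c': node 12→13  → match P3@[19:22]
i=23 'a': node 13→22 (fail-walked)  → match P1@[23:23],P6@[22:23]
i=24 'b': node 22→16 (fail-walked)
i=25 'c': node 16→17
i=26 'a': node 17→18  → match P1@[26:26],P6@[25:26]
i=27 'c': node 18→19
i=28 'a': node 19→20  → match P1@[28:28],P5@[23:28],P6@[27:28]
i=29 'b': node 20→16 (fail-walked)
i=30 'c': node 16→17
i=31 'c': node 17→3 (fail-walked)
i=32 'b': node 3→4
i=33 'b': node 4→5  → match P0@[29:33]
i=34 'b': node 5→11 (fail-walked)
i=35 'a': node 11→12  → match P1@[35:35]
i=36 'b': node 12→16 (fail-walked)
i=37 'b': node 16→11 (fail-walked)
i=38 'c': node 11→14
i=39 'c': node 14→15  → match P4@[36:39]
i=40 'b': node 15→4 (fail-walked)
i=41 'b': node 4→5  → match P0@[37:41]
i=42 'c': node 5→14 (fail-walked)
i=43 'b': node 14→1 (fail-walked)
i=44 'a': node 1→6 (fail-walked)  → match P1@[44:44]
i=45 'b': node 6→16

Result: [[2,1],[3,3],[5,1],[6,1],[9,1],[9,6],[11,1],[11,5],[11,6],[15,1],[15,6],[17,1],[18,2],[21,1],[22,3],[23,1],[23,6],[26,1],[26,6],[28,1],[28,5],[28,6],[33,0],[35,1],[39,4],[41,0],[44,1]]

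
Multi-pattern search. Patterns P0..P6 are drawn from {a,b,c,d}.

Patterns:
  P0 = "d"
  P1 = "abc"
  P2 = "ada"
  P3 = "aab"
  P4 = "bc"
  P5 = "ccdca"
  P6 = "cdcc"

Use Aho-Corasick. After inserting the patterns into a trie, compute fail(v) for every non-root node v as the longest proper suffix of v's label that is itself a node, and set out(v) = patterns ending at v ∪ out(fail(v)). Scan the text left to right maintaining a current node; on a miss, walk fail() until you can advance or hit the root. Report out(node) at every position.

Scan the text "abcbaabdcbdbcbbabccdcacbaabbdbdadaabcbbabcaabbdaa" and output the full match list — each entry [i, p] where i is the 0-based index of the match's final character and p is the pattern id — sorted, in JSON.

Build:
Trie nodes:
  0='ε' goto a→2 b→9 c→11 d→1
  1='d' goto ·  [P0 ends]
  2='a' goto a→7 b→3 d→5
  3='ab' goto c→4
  4='abc' goto ·  [P1 ends]
  5='ad' goto a→6
  6='ada' goto ·  [P2 ends]
  7='aa' goto b→8
  8='aab' goto ·  [P3 ends]
  9='b' goto c→10
  10='bc' goto ·  [P4 ends]
  11='c' goto c→12 d→16
  12='cc' goto d→13
  13='ccd' goto c→14
  14='ccdc' goto a→15
  15='ccdca' goto ·  [P5 ends]
  16='cd' goto c→17
  17='cdc' goto c→18
  18='cdcc' goto ·  [P6 ends]

Failure links (BFS by depth):
  fail(1) 'd': from fail(0)=0 chase 'd': 0 ⇒ 0;  out={0}∪out(0)={0}
  fail(2) 'a': from fail(0)=0 chase 'a': 0 ⇒ 0;  out=∅∪out(0)=∅
  fail(9) 'b': from fail(0)=0 chase 'b': 0 ⇒ 0;  out=∅∪out(0)=∅
  fail(11) 'c': from fail(0)=0 chase 'c': 0 ⇒ 0;  out=∅∪out(0)=∅
  fail(3) 'ab': from fail(2)=0 chase 'b': 0 ⇒ 9;  out=∅∪out(9)=∅
  fail(5) 'ad': from fail(2)=0 chase 'd': 0 ⇒ 1;  out=∅∪out(1)={0}
  fail(7) 'aa': from fail(2)=0 chase 'a': 0 ⇒ 2;  out=∅∪out(2)=∅
  fail(10) 'bc': from fail(9)=0 chase 'c': 0 ⇒ 11;  out={4}∪out(11)={4}
  fail(12) 'cc': from fail(11)=0 chase 'c': 0 ⇒ 11;  out=∅∪out(11)=∅
  fail(16) 'cd': from fail(11)=0 chase 'd': 0 ⇒ 1;  out=∅∪out(1)={0}
  fail(4) 'abc': from fail(3)=9 chase 'c': 9 ⇒ 10;  out={1}∪out(10)={1,4}
  fail(6) 'ada': from fail(5)=1 chase 'a': 1→0 ⇒ 2;  out={2}∪out(2)={2}
  fail(8) 'aab': from fail(7)=2 chase 'b': 2 ⇒ 3;  out={3}∪out(3)={3}
  fail(13) 'ccd': from fail(12)=11 chase 'd': 11 ⇒ 16;  out=∅∪out(16)={0}
  fail(17) 'cdc': from fail(16)=1 chase 'c': 1→0 ⇒ 11;  out=∅∪out(11)=∅
  fail(14) 'ccdc': from fail(13)=16 chase 'c': 16 ⇒ 17;  out=∅∪out(17)=∅
  fail(18) 'cdcc': from fail(17)=11 chase 'c': 11 ⇒ 12;  out={6}∪out(12)={6}
  fail(15) 'ccdca': from fail(14)=17 chase 'a': 17→11→0 ⇒ 2;  out={5}∪out(2)={5}

Scan:
pos 0 'a': at 2
pos 1 'b': at 3
pos 2 'c': at 4  emit P1@[0:2],P4@[1:2]
pos 3 'b': at 9 (via fail)
pos 4 'a': at 2 (via fail)
pos 5 'a': at 7
pos 6 'b': at 8  emit P3@[4:6]
pos 7 'd': at 1 (via fail)  emit P0@[7:7]
pos 8 'c': at 11 (via fail)
pos 9 'b': at 9 (via fail)
pos 10 'd': at 1 (via fail)  emit P0@[10:10]
pos 11 'b': at 9 (via fail)
pos 12 'c': at 10  emit P4@[11:12]
pos 13 'b': at 9 (via fail)
pos 14 'b': at 9 (via fail)
pos 15 'a': at 2 (via fail)
pos 16 'b': at 3
pos 17 'c': at 4  emit P1@[15:17],P4@[16:17]
pos 18 'c': at 12 (via fail)
pos 19 'd': at 13  emit P0@[19:19]
pos 20 'c': at 14
pos 21 'a': at 15  emit P5@[17:21]
pos 22 'c': at 11 (via fail)
pos 23 'b': at 9 (via fail)
pos 24 'a': at 2 (via fail)
pos 25 'a': at 7
pos 26 'b': at 8  emit P3@[24:26]
pos 27 'b': at 9 (via fail)
pos 28 'd': at 1 (via fail)  emit P0@[28:28]
pos 29 'b': at 9 (via fail)
pos 30 'd': at 1 (via fail)  emit P0@[30:30]
pos 31 'a': at 2 (via fail)
pos 32 'd': at 5  emit P0@[32:32]
pos 33 'a': at 6  emit P2@[31:33]
pos 34 'a': at 7 (via fail)
pos 35 'b': at 8  emit P3@[33:35]
pos 36 'c': at 4 (via fail)  emit P1@[34:36],P4@[35:36]
pos 37 'b': at 9 (via fail)
pos 38 'b': at 9 (via fail)
pos 39 'a': at 2 (via fail)
pos 40 'b': at 3
pos 41 'c': at 4  emit P1@[39:41],P4@[40:41]
pos 42 'a': at 2 (via fail)
pos 43 'a': at 7
pos 44 'b': at 8  emit P3@[42:44]
pos 45 'b': at 9 (via fail)
pos 46 'd': at 1 (via fail)  emit P0@[46:46]
pos 47 'a': at 2 (via fail)
pos 48 'a': at 7

Result: [[2,1],[2,4],[6,3],[7,0],[10,0],[12,4],[17,1],[17,4],[19,0],[21,5],[26,3],[28,0],[30,0],[32,0],[33,2],[35,3],[36,1],[36,4],[41,1],[41,4],[44,3],[46,0]]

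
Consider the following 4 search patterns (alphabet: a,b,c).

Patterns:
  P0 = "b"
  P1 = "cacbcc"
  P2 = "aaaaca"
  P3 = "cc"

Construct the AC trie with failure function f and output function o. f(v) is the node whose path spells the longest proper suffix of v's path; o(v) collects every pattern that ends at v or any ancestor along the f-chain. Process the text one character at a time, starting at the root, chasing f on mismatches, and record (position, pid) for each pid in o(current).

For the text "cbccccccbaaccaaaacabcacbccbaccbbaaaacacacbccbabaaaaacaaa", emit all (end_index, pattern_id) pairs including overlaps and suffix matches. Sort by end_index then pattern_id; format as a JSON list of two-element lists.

Build automaton:
Trie nodes:
  n0 'ε': a→8 b→1 c→2
  n1 'b': ·  [P0 ends]
  n2 'c': a→3 c→14
  n3 'ca': c→4
  n4 'cac': b→5
  n5 'cacb': c→6
  n6 'cacbc': c→7
  n7 'cacbcc': ·  [P1 ends]
  n8 'a': a→9
  n9 'aa': a→10
  n10 'aaa': a→11
  n11 'aaaa': c→12
  n12 'aaaac': a→13
  n13 'aaaaca': ·  [P2 ends]
  n14 'cc': ·  [P3 ends]

BFS fail/out derivation:
  fail(1) 'b': from fail(0)=0 chase 'b': 0 ⇒ 0;  out={0}∪out(0)={0}
  fail(2) 'c': from fail(0)=0 chase 'c': 0 ⇒ 0;  out=∅∪out(0)=∅
  fail(8) 'a': from fail(0)=0 chase 'a': 0 ⇒ 0;  out=∅∪out(0)=∅
  fail(3) 'ca': from fail(2)=0 chase 'a': 0 ⇒ 8;  out=∅∪out(8)=∅
  fail(9) 'aa': from fail(8)=0 chase 'a': 0 ⇒ 8;  out=∅∪out(8)=∅
  fail(14) 'cc': from fail(2)=0 chase 'c': 0 ⇒ 2;  out={3}∪out(2)={3}
  fail(4) 'cac': from fail(3)=8 chase 'c': 8→0 ⇒ 2;  out=∅∪out(2)=∅
  fail(10) 'aaa': from fail(9)=8 chase 'a': 8 ⇒ 9;  out=∅∪out(9)=∅
  fail(5) 'cacb': from fail(4)=2 chase 'b': 2→0 ⇒ 1;  out=∅∪out(1)={0}
  fail(11) 'aaaa': from fail(10)=9 chase 'a': 9 ⇒ 10;  out=∅∪out(10)=∅
  fail(6) 'cacbc': from fail(5)=1 chase 'c': 1→0 ⇒ 2;  out=∅∪out(2)=∅
  fail(12) 'aaaac': from fail(11)=10 chase 'c': 10→9→8→0 ⇒ 2;  out=∅∪out(2)=∅
  fail(7) 'cacbcc': from fail(6)=2 chase 'c': 2 ⇒ 14;  out={1}∪out(14)={1,3}
  fail(13) 'aaaaca': from fail(12)=2 chase 'a': 2 ⇒ 3;  out={2}∪out(3)={2}

Scan:
i=0 'c': node 0→2
i=1 'b': node 2→1 ·f  emit P0@[1:1]
i=2 'c': node 1→2 ·f
i=3 'c': node 2→14  emit P3@[2:3]
i=4 'c': node 14→14 ·f  emit P3@[3:4]
i=5 'c': node 14→14 ·f  emit P3@[4:5]
i=6 'c': node 14→14 ·f  emit P3@[5:6]
i=7 'c': node 14→14 ·f  emit P3@[6:7]
i=8 'b': node 14→1 ·f  emit P0@[8:8]
i=9 'a': node 1→8 ·f
i=10 'a': node 8→9
i=11 'c': node 9→2 ·f
i=12 'c': node 2→14  emit P3@[11:12]
i=13 'a': node 14→3 ·f
i=14 'a': node 3→9 ·f
i=15 'a': node 9→10
i=16 'a': node 10→11
i=17 'c': node 11→12
i=18 'a': node 12→13  emit P2@[13:18]
i=19 'b': node 13→1 ·f  emit P0@[19:19]
i=20 'c': node 1→2 ·f
i=21 'a': node 2→3
i=22 'c': node 3→4
i=23 'b': node 4→5  emit P0@[23:23]
i=24 'c': node 5→6
i=25 'c': node 6→7  emit P1@[20:25],P3@[24:25]
i=26 'b': node 7→1 ·f  emit P0@[26:26]
i=27 'a': node 1→8 ·f
i=28 'c': node 8→2 ·f
i=29 'c': node 2→14  emit P3@[28:29]
i=30 'b': node 14→1 ·f  emit P0@[30:30]
i=31 'b': node 1→1 ·f  emit P0@[31:31]
i=32 'a': node 1→8 ·f
i=33 'a': node 8→9
i=34 'a': node 9→10
i=35 'a': node 10→11
i=36 'c': node 11→12
i=37 'a': node 12→13  emit P2@[32:37]
i=38 'c': node 13→4 ·f
i=39 'a': node 4→3 ·f
i=40 'c': node 3→4
i=41 'b': node 4→5  emit P0@[41:41]
i=42 'c': node 5→6
i=43 'c': node 6→7  emit P1@[38:43],P3@[42:43]
i=44 'b': node 7→1 ·f  emit P0@[44:44]
i=45 'a': node 1→8 ·f
i=46 'b': node 8→1 ·f  emit P0@[46:46]
i=47 'a': node 1→8 ·f
i=48 'a': node 8→9
i=49 'a': node 9→10
i=50 'a': node 10→11
i=51 'a': node 11→11 ·f
i=52 'c': node 11→12
i=53 'a': node 12→13  emit P2@[48:53]
i=54 'a': node 13→9 ·f
i=55 'a': node 9→10

All matches (sorted): [[1,0],[3,3],[4,3],[5,3],[6,3],[7,3],[8,0],[12,3],[18,2],[19,0],[23,0],[25,1],[25,3],[26,0],[29,3],[30,0],[31,0],[37,2],[41,0],[43,1],[43,3],[44,0],[46,0],[53,2]]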